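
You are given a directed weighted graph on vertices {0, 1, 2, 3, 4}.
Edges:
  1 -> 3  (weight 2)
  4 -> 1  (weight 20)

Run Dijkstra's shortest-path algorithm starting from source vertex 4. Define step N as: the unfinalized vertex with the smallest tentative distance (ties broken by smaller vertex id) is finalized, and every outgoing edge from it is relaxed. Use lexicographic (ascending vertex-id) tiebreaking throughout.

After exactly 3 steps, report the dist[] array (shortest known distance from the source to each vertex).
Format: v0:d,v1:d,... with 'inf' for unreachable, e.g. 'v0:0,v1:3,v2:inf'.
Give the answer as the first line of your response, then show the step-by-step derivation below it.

v0:inf,v1:20,v2:inf,v3:22,v4:0

step 1: dist = v0:inf,v1:20,v2:inf,v3:inf,v4:0
step 2: dist = v0:inf,v1:20,v2:inf,v3:22,v4:0
step 3: dist = v0:inf,v1:20,v2:inf,v3:22,v4:0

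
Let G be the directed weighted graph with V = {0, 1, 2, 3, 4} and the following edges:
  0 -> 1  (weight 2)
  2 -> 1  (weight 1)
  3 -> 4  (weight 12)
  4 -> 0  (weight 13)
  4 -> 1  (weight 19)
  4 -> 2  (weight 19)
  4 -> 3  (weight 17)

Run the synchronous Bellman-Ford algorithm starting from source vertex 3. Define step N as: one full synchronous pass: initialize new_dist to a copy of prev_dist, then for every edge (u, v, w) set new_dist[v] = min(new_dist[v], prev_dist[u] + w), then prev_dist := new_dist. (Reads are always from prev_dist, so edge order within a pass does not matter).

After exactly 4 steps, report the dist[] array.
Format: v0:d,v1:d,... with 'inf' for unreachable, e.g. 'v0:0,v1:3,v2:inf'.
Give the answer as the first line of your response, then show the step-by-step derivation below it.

v0:25,v1:27,v2:31,v3:0,v4:12

step 1: dist = v0:inf,v1:inf,v2:inf,v3:0,v4:12
step 2: dist = v0:25,v1:31,v2:31,v3:0,v4:12
step 3: dist = v0:25,v1:27,v2:31,v3:0,v4:12
step 4: dist = v0:25,v1:27,v2:31,v3:0,v4:12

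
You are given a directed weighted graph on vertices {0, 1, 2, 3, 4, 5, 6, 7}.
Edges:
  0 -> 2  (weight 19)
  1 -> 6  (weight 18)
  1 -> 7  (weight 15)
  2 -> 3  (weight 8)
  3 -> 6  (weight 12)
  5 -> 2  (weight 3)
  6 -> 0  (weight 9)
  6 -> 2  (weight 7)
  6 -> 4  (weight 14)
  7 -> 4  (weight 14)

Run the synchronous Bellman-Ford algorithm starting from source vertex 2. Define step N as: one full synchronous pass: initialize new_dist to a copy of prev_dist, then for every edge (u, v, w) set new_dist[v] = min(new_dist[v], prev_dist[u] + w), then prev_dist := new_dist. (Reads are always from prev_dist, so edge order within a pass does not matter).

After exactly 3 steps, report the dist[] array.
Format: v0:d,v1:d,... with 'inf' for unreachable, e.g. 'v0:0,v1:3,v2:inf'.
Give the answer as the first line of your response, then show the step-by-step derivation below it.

v0:29,v1:inf,v2:0,v3:8,v4:34,v5:inf,v6:20,v7:inf

step 1: dist = v0:inf,v1:inf,v2:0,v3:8,v4:inf,v5:inf,v6:inf,v7:inf
step 2: dist = v0:inf,v1:inf,v2:0,v3:8,v4:inf,v5:inf,v6:20,v7:inf
step 3: dist = v0:29,v1:inf,v2:0,v3:8,v4:34,v5:inf,v6:20,v7:inf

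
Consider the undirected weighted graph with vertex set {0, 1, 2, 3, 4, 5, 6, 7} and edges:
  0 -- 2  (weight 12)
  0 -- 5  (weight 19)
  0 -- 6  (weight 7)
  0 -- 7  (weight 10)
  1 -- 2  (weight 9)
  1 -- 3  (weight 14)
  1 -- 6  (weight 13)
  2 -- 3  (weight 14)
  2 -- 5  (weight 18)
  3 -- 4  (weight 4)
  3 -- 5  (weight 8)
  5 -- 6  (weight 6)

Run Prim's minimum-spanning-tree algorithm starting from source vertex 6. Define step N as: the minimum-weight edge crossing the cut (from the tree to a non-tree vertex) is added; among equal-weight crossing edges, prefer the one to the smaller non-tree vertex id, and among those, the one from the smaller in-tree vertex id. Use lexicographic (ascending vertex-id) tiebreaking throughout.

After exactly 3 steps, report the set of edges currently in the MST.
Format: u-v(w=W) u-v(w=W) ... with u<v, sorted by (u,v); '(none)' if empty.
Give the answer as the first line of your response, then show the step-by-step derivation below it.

0-6(w=7) 3-5(w=8) 5-6(w=6)

step 1: add edge 5-6 (w=6); MST = {5-6(w=6)}
step 2: add edge 0-6 (w=7); MST = {0-6(w=7) 5-6(w=6)}
step 3: add edge 3-5 (w=8); MST = {0-6(w=7) 3-5(w=8) 5-6(w=6)}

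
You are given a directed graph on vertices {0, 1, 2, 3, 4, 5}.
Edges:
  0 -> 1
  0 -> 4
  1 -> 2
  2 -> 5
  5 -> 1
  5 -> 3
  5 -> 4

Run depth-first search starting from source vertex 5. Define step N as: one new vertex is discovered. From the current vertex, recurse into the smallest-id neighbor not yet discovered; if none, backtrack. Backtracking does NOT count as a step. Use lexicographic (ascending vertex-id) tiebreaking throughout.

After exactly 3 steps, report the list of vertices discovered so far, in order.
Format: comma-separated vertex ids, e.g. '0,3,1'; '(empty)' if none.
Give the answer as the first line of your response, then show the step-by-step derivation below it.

5,1,2

step 1: discover 5; path=5; order=5
step 2: discover 1; path=5>1; order=5,1
step 3: discover 2; path=5>1>2; order=5,1,2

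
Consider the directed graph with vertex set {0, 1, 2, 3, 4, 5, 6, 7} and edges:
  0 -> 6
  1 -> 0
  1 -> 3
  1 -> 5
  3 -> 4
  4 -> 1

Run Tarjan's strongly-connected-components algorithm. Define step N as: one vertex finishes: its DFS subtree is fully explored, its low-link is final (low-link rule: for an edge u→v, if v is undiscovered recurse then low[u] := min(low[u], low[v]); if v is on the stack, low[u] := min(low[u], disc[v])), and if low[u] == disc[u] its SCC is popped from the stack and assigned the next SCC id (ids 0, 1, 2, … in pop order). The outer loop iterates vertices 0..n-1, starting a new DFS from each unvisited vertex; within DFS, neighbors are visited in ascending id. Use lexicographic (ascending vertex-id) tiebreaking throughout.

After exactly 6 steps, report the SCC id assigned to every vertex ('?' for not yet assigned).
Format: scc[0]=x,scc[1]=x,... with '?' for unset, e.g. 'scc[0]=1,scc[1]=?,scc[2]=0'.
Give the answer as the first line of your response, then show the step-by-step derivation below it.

scc[0]=1,scc[1]=3,scc[2]=?,scc[3]=3,scc[4]=3,scc[5]=2,scc[6]=0,scc[7]=?

step 1: low=(low[0]=0,low[1]=?,low[2]=?,low[3]=?,low[4]=?,low[5]=?,low[6]=1,low[7]=?); scc=(scc[0]=?,scc[1]=?,scc[2]=?,scc[3]=?,scc[4]=?,scc[5]=?,scc[6]=0,scc[7]=?)
step 2: low=(low[0]=0,low[1]=?,low[2]=?,low[3]=?,low[4]=?,low[5]=?,low[6]=1,low[7]=?); scc=(scc[0]=1,scc[1]=?,scc[2]=?,scc[3]=?,scc[4]=?,scc[5]=?,scc[6]=0,scc[7]=?)
step 3: low=(low[0]=0,low[1]=2,low[2]=?,low[3]=3,low[4]=2,low[5]=?,low[6]=1,low[7]=?); scc=(scc[0]=1,scc[1]=?,scc[2]=?,scc[3]=?,scc[4]=?,scc[5]=?,scc[6]=0,scc[7]=?)
step 4: low=(low[0]=0,low[1]=2,low[2]=?,low[3]=2,low[4]=2,low[5]=?,low[6]=1,low[7]=?); scc=(scc[0]=1,scc[1]=?,scc[2]=?,scc[3]=?,scc[4]=?,scc[5]=?,scc[6]=0,scc[7]=?)
step 5: low=(low[0]=0,low[1]=2,low[2]=?,low[3]=2,low[4]=2,low[5]=5,low[6]=1,low[7]=?); scc=(scc[0]=1,scc[1]=?,scc[2]=?,scc[3]=?,scc[4]=?,scc[5]=2,scc[6]=0,scc[7]=?)
step 6: low=(low[0]=0,low[1]=2,low[2]=?,low[3]=2,low[4]=2,low[5]=5,low[6]=1,low[7]=?); scc=(scc[0]=1,scc[1]=3,scc[2]=?,scc[3]=3,scc[4]=3,scc[5]=2,scc[6]=0,scc[7]=?)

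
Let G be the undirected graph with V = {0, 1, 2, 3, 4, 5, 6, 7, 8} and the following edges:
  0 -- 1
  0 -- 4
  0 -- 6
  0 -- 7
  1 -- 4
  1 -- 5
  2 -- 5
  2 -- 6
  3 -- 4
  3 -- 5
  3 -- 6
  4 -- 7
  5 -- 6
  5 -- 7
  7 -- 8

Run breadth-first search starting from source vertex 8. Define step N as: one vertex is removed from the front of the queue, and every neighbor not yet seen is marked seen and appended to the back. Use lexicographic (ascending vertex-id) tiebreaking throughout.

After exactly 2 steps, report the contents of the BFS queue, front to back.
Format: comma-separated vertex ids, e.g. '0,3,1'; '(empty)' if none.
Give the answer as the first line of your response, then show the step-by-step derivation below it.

0,4,5

step 1: dequeue 8; queue=[7]; order=8
step 2: dequeue 7; queue=[0,4,5]; order=8,7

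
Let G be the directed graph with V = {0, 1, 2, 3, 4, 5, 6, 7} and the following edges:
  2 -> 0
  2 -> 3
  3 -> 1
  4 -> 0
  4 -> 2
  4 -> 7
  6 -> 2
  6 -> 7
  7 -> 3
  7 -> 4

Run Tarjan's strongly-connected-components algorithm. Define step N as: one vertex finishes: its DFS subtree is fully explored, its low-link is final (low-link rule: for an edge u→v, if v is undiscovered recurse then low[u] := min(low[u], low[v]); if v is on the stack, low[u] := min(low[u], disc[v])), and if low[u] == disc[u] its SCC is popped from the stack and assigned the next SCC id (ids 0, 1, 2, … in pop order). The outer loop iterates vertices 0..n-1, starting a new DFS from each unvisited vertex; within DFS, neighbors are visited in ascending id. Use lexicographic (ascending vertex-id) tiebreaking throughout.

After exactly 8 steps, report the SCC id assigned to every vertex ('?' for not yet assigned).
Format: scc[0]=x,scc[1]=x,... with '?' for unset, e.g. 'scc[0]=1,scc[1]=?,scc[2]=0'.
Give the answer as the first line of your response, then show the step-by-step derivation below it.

scc[0]=0,scc[1]=1,scc[2]=3,scc[3]=2,scc[4]=4,scc[5]=5,scc[6]=6,scc[7]=4

step 1: low=(low[0]=0,low[1]=?,low[2]=?,low[3]=?,low[4]=?,low[5]=?,low[6]=?,low[7]=?); scc=(scc[0]=0,scc[1]=?,scc[2]=?,scc[3]=?,scc[4]=?,scc[5]=?,scc[6]=?,scc[7]=?)
step 2: low=(low[0]=0,low[1]=1,low[2]=?,low[3]=?,low[4]=?,low[5]=?,low[6]=?,low[7]=?); scc=(scc[0]=0,scc[1]=1,scc[2]=?,scc[3]=?,scc[4]=?,scc[5]=?,scc[6]=?,scc[7]=?)
step 3: low=(low[0]=0,low[1]=1,low[2]=2,low[3]=3,low[4]=?,low[5]=?,low[6]=?,low[7]=?); scc=(scc[0]=0,scc[1]=1,scc[2]=?,scc[3]=2,scc[4]=?,scc[5]=?,scc[6]=?,scc[7]=?)
step 4: low=(low[0]=0,low[1]=1,low[2]=2,low[3]=3,low[4]=?,low[5]=?,low[6]=?,low[7]=?); scc=(scc[0]=0,scc[1]=1,scc[2]=3,scc[3]=2,scc[4]=?,scc[5]=?,scc[6]=?,scc[7]=?)
step 5: low=(low[0]=0,low[1]=1,low[2]=2,low[3]=3,low[4]=4,low[5]=?,low[6]=?,low[7]=4); scc=(scc[0]=0,scc[1]=1,scc[2]=3,scc[3]=2,scc[4]=?,scc[5]=?,scc[6]=?,scc[7]=?)
step 6: low=(low[0]=0,low[1]=1,low[2]=2,low[3]=3,low[4]=4,low[5]=?,low[6]=?,low[7]=4); scc=(scc[0]=0,scc[1]=1,scc[2]=3,scc[3]=2,scc[4]=4,scc[5]=?,scc[6]=?,scc[7]=4)
step 7: low=(low[0]=0,low[1]=1,low[2]=2,low[3]=3,low[4]=4,low[5]=6,low[6]=?,low[7]=4); scc=(scc[0]=0,scc[1]=1,scc[2]=3,scc[3]=2,scc[4]=4,scc[5]=5,scc[6]=?,scc[7]=4)
step 8: low=(low[0]=0,low[1]=1,low[2]=2,low[3]=3,low[4]=4,low[5]=6,low[6]=7,low[7]=4); scc=(scc[0]=0,scc[1]=1,scc[2]=3,scc[3]=2,scc[4]=4,scc[5]=5,scc[6]=6,scc[7]=4)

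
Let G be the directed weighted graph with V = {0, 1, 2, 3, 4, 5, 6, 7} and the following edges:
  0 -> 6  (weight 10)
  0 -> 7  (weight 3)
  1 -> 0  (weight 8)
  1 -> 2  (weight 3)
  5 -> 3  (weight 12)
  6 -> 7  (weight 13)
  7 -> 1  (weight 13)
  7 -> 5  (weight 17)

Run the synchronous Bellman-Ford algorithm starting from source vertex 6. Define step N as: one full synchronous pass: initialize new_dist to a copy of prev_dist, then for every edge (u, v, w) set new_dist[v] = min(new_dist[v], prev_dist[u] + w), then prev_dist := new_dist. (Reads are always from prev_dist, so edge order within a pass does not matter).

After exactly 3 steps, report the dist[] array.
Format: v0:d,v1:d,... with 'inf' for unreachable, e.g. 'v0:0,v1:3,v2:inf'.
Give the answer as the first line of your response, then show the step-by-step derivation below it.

v0:34,v1:26,v2:29,v3:42,v4:inf,v5:30,v6:0,v7:13

step 1: dist = v0:inf,v1:inf,v2:inf,v3:inf,v4:inf,v5:inf,v6:0,v7:13
step 2: dist = v0:inf,v1:26,v2:inf,v3:inf,v4:inf,v5:30,v6:0,v7:13
step 3: dist = v0:34,v1:26,v2:29,v3:42,v4:inf,v5:30,v6:0,v7:13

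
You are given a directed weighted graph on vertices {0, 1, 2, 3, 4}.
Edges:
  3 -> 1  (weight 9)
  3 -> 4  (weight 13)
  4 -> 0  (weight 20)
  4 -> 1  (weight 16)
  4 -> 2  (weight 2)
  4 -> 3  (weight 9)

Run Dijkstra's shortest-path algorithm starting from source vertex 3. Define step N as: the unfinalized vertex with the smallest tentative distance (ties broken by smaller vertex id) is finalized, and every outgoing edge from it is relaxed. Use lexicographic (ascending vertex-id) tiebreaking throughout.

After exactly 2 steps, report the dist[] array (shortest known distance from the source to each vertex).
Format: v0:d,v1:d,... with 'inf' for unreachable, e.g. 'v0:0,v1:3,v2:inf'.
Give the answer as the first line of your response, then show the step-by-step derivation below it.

v0:inf,v1:9,v2:inf,v3:0,v4:13

step 1: dist = v0:inf,v1:9,v2:inf,v3:0,v4:13
step 2: dist = v0:inf,v1:9,v2:inf,v3:0,v4:13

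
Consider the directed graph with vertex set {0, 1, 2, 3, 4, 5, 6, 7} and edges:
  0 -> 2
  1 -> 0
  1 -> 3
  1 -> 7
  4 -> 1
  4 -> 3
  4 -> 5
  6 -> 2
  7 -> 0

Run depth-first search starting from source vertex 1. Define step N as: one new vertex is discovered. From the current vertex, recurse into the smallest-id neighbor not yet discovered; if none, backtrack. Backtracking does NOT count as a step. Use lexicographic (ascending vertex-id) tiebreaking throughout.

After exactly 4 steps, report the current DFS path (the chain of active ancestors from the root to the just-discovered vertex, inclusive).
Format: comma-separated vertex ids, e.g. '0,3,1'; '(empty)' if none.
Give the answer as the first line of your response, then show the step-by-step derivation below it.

1,3

step 1: discover 1; path=1; order=1
step 2: discover 0; path=1>0; order=1,0
step 3: discover 2; path=1>0>2; order=1,0,2
step 4: discover 3; path=1>3; order=1,0,2,3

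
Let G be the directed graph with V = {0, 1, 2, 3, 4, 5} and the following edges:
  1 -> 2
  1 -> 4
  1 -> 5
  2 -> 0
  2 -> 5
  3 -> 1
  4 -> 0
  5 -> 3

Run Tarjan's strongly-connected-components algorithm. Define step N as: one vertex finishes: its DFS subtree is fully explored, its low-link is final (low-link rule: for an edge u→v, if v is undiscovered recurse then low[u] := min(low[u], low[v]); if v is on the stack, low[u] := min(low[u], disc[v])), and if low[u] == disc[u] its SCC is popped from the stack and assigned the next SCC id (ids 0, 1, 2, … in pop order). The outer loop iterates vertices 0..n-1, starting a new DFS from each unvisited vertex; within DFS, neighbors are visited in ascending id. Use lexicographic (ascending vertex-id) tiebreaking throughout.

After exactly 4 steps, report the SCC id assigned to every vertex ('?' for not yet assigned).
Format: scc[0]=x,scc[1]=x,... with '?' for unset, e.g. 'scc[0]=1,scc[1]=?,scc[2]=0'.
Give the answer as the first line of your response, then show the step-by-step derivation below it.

scc[0]=0,scc[1]=?,scc[2]=?,scc[3]=?,scc[4]=?,scc[5]=?

step 1: low=(low[0]=0,low[1]=?,low[2]=?,low[3]=?,low[4]=?,low[5]=?); scc=(scc[0]=0,scc[1]=?,scc[2]=?,scc[3]=?,scc[4]=?,scc[5]=?)
step 2: low=(low[0]=0,low[1]=1,low[2]=2,low[3]=1,low[4]=?,low[5]=3); scc=(scc[0]=0,scc[1]=?,scc[2]=?,scc[3]=?,scc[4]=?,scc[5]=?)
step 3: low=(low[0]=0,low[1]=1,low[2]=2,low[3]=1,low[4]=?,low[5]=1); scc=(scc[0]=0,scc[1]=?,scc[2]=?,scc[3]=?,scc[4]=?,scc[5]=?)
step 4: low=(low[0]=0,low[1]=1,low[2]=1,low[3]=1,low[4]=?,low[5]=1); scc=(scc[0]=0,scc[1]=?,scc[2]=?,scc[3]=?,scc[4]=?,scc[5]=?)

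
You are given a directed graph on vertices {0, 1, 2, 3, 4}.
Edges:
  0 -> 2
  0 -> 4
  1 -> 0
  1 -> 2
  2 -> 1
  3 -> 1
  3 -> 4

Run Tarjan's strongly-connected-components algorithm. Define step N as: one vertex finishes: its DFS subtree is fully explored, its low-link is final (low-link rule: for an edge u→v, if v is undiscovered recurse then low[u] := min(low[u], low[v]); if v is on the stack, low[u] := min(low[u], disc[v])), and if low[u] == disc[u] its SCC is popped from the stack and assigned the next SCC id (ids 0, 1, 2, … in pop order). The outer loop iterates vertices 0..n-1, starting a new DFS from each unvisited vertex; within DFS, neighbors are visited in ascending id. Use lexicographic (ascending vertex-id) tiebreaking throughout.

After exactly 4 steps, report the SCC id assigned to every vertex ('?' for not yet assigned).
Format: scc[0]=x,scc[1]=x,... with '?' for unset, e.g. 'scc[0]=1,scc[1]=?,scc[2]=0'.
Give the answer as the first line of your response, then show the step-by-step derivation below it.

scc[0]=1,scc[1]=1,scc[2]=1,scc[3]=?,scc[4]=0

step 1: low=(low[0]=0,low[1]=0,low[2]=1,low[3]=?,low[4]=?); scc=(scc[0]=?,scc[1]=?,scc[2]=?,scc[3]=?,scc[4]=?)
step 2: low=(low[0]=0,low[1]=0,low[2]=0,low[3]=?,low[4]=?); scc=(scc[0]=?,scc[1]=?,scc[2]=?,scc[3]=?,scc[4]=?)
step 3: low=(low[0]=0,low[1]=0,low[2]=0,low[3]=?,low[4]=3); scc=(scc[0]=?,scc[1]=?,scc[2]=?,scc[3]=?,scc[4]=0)
step 4: low=(low[0]=0,low[1]=0,low[2]=0,low[3]=?,low[4]=3); scc=(scc[0]=1,scc[1]=1,scc[2]=1,scc[3]=?,scc[4]=0)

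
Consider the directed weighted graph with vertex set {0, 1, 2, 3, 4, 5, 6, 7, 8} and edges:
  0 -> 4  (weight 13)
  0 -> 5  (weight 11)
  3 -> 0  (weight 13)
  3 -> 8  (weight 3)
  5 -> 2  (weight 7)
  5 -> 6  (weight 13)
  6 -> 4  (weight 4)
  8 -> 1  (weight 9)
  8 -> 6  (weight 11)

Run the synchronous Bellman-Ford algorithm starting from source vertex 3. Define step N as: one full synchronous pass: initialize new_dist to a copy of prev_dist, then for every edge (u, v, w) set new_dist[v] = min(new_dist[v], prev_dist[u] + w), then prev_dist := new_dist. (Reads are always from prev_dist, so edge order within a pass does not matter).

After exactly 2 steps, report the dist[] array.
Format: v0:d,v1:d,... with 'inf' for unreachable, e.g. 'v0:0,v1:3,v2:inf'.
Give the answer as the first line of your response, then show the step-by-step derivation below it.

v0:13,v1:12,v2:inf,v3:0,v4:26,v5:24,v6:14,v7:inf,v8:3

step 1: dist = v0:13,v1:inf,v2:inf,v3:0,v4:inf,v5:inf,v6:inf,v7:inf,v8:3
step 2: dist = v0:13,v1:12,v2:inf,v3:0,v4:26,v5:24,v6:14,v7:inf,v8:3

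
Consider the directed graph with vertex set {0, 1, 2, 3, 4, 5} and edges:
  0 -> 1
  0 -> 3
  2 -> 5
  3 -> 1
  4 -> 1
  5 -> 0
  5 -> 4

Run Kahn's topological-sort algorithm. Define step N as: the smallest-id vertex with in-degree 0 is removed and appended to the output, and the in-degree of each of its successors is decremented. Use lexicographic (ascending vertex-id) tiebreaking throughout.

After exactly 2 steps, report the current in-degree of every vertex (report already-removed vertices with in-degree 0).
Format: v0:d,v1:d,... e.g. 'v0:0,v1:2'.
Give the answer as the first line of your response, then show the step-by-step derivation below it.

v0:0,v1:3,v2:0,v3:1,v4:0,v5:0

step 1: output 2; order=[2]; indeg=(1,3,0,1,1,0)
step 2: output 5; order=[2,5]; indeg=(0,3,0,1,0,0)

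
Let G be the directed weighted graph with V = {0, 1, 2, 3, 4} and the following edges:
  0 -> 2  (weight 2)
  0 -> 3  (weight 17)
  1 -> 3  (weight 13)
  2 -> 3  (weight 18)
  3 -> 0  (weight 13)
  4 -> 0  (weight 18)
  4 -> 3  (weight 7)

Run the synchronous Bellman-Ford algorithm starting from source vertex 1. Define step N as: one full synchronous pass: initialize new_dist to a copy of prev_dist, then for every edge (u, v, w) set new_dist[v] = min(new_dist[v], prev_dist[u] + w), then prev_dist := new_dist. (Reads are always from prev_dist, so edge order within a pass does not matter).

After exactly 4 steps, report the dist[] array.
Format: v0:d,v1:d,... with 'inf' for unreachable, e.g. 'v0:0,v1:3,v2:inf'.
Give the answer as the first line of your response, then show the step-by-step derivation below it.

v0:26,v1:0,v2:28,v3:13,v4:inf

step 1: dist = v0:inf,v1:0,v2:inf,v3:13,v4:inf
step 2: dist = v0:26,v1:0,v2:inf,v3:13,v4:inf
step 3: dist = v0:26,v1:0,v2:28,v3:13,v4:inf
step 4: dist = v0:26,v1:0,v2:28,v3:13,v4:inf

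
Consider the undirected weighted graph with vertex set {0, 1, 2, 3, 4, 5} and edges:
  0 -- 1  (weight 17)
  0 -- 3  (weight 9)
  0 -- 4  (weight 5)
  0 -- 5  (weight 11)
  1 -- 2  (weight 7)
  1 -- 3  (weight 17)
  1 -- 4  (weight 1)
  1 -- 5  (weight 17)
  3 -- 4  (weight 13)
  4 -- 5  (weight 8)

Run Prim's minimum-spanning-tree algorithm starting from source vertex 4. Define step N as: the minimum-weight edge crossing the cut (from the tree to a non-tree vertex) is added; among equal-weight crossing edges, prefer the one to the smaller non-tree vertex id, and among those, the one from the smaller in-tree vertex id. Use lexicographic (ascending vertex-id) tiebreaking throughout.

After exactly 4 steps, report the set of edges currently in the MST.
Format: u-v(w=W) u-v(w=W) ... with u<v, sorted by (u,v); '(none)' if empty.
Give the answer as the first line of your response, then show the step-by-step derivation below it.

0-4(w=5) 1-2(w=7) 1-4(w=1) 4-5(w=8)

step 1: add edge 1-4 (w=1); MST = {1-4(w=1)}
step 2: add edge 0-4 (w=5); MST = {0-4(w=5) 1-4(w=1)}
step 3: add edge 1-2 (w=7); MST = {0-4(w=5) 1-2(w=7) 1-4(w=1)}
step 4: add edge 4-5 (w=8); MST = {0-4(w=5) 1-2(w=7) 1-4(w=1) 4-5(w=8)}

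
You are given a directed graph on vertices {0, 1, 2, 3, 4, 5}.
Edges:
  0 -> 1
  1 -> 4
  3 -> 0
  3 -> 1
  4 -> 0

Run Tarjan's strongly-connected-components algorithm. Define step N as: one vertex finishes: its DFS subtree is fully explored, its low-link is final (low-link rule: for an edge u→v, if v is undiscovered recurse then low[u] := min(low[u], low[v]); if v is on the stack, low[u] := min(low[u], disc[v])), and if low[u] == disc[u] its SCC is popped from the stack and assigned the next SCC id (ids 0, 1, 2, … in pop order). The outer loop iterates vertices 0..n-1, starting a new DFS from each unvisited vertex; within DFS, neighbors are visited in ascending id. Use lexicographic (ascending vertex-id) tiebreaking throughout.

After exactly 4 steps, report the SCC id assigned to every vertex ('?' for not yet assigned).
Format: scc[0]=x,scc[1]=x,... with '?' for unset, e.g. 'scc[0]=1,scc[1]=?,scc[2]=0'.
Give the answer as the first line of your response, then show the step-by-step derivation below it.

scc[0]=0,scc[1]=0,scc[2]=1,scc[3]=?,scc[4]=0,scc[5]=?

step 1: low=(low[0]=0,low[1]=1,low[2]=?,low[3]=?,low[4]=0,low[5]=?); scc=(scc[0]=?,scc[1]=?,scc[2]=?,scc[3]=?,scc[4]=?,scc[5]=?)
step 2: low=(low[0]=0,low[1]=0,low[2]=?,low[3]=?,low[4]=0,low[5]=?); scc=(scc[0]=?,scc[1]=?,scc[2]=?,scc[3]=?,scc[4]=?,scc[5]=?)
step 3: low=(low[0]=0,low[1]=0,low[2]=?,low[3]=?,low[4]=0,low[5]=?); scc=(scc[0]=0,scc[1]=0,scc[2]=?,scc[3]=?,scc[4]=0,scc[5]=?)
step 4: low=(low[0]=0,low[1]=0,low[2]=3,low[3]=?,low[4]=0,low[5]=?); scc=(scc[0]=0,scc[1]=0,scc[2]=1,scc[3]=?,scc[4]=0,scc[5]=?)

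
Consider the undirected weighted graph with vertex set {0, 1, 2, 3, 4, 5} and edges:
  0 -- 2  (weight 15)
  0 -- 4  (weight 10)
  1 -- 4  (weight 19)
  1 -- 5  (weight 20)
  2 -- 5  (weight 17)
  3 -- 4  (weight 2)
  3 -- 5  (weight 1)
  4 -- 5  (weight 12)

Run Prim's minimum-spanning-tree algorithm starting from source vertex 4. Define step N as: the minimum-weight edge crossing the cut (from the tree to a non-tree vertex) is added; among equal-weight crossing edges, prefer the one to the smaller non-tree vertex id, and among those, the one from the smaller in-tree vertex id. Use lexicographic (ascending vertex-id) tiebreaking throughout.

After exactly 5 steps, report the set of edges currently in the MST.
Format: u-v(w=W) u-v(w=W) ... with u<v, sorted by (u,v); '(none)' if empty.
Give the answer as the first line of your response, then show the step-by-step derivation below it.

0-2(w=15) 0-4(w=10) 1-4(w=19) 3-4(w=2) 3-5(w=1)

step 1: add edge 3-4 (w=2); MST = {3-4(w=2)}
step 2: add edge 3-5 (w=1); MST = {3-4(w=2) 3-5(w=1)}
step 3: add edge 0-4 (w=10); MST = {0-4(w=10) 3-4(w=2) 3-5(w=1)}
step 4: add edge 0-2 (w=15); MST = {0-2(w=15) 0-4(w=10) 3-4(w=2) 3-5(w=1)}
step 5: add edge 1-4 (w=19); MST = {0-2(w=15) 0-4(w=10) 1-4(w=19) 3-4(w=2) 3-5(w=1)}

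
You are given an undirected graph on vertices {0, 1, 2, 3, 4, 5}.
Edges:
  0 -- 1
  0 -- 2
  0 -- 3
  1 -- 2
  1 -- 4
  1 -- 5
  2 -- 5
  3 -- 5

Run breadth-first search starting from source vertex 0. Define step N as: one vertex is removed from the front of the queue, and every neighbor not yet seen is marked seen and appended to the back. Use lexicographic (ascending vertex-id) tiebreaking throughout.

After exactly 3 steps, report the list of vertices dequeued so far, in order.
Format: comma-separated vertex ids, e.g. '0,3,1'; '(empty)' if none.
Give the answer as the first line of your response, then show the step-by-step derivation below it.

0,1,2

step 1: dequeue 0; queue=[1,2,3]; order=0
step 2: dequeue 1; queue=[2,3,4,5]; order=0,1
step 3: dequeue 2; queue=[3,4,5]; order=0,1,2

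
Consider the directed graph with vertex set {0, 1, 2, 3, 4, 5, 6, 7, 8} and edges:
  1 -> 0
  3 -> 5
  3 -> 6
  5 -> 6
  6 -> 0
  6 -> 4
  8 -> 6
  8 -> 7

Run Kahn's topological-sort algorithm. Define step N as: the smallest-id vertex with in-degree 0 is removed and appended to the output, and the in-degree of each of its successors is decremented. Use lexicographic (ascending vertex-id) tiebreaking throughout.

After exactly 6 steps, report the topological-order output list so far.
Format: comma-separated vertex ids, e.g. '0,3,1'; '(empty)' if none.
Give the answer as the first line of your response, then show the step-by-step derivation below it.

1,2,3,5,8,6

step 1: output 1; order=[1]; indeg=(1,0,0,0,1,1,3,1,0)
step 2: output 2; order=[1,2]; indeg=(1,0,0,0,1,1,3,1,0)
step 3: output 3; order=[1,2,3]; indeg=(1,0,0,0,1,0,2,1,0)
step 4: output 5; order=[1,2,3,5]; indeg=(1,0,0,0,1,0,1,1,0)
step 5: output 8; order=[1,2,3,5,8]; indeg=(1,0,0,0,1,0,0,0,0)
step 6: output 6; order=[1,2,3,5,8,6]; indeg=(0,0,0,0,0,0,0,0,0)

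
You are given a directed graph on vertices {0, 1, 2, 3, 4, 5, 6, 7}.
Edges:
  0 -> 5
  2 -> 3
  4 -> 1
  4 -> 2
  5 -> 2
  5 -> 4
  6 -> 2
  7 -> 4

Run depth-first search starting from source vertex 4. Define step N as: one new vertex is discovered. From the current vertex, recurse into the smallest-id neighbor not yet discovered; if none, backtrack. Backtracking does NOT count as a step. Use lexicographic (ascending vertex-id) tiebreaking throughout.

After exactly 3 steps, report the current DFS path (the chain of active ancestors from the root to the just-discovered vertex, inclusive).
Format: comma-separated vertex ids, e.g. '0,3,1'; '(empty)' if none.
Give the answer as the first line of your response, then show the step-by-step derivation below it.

4,2

step 1: discover 4; path=4; order=4
step 2: discover 1; path=4>1; order=4,1
step 3: discover 2; path=4>2; order=4,1,2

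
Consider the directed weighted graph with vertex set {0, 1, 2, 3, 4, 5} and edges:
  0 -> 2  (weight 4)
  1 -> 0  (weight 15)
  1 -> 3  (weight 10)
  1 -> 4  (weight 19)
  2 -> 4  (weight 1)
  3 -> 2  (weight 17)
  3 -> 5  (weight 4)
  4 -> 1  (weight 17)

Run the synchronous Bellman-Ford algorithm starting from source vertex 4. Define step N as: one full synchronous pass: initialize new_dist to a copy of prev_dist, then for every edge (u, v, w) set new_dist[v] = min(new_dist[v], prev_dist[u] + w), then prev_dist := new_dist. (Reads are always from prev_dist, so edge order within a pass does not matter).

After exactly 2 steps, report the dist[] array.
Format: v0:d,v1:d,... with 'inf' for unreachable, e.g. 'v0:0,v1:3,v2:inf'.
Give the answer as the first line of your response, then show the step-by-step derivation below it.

v0:32,v1:17,v2:inf,v3:27,v4:0,v5:inf

step 1: dist = v0:inf,v1:17,v2:inf,v3:inf,v4:0,v5:inf
step 2: dist = v0:32,v1:17,v2:inf,v3:27,v4:0,v5:inf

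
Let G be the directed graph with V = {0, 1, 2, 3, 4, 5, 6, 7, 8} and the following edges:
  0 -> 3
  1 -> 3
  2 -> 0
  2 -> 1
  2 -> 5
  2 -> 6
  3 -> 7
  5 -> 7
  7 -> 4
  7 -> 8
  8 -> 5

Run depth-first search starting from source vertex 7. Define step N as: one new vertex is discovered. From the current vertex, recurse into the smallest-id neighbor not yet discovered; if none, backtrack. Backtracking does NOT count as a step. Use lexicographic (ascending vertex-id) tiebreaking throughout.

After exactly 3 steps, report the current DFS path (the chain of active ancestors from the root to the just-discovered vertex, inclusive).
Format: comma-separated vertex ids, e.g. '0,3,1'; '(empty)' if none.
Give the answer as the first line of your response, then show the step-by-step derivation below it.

7,8

step 1: discover 7; path=7; order=7
step 2: discover 4; path=7>4; order=7,4
step 3: discover 8; path=7>8; order=7,4,8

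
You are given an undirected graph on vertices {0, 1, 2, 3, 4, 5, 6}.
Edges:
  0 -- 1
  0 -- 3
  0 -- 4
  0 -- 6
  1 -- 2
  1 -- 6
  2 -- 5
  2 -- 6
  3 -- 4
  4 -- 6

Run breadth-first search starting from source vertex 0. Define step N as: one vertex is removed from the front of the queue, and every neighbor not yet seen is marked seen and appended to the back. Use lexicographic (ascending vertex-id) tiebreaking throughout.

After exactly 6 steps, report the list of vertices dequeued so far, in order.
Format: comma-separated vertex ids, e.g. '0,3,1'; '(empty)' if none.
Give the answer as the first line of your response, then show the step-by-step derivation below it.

0,1,3,4,6,2

step 1: dequeue 0; queue=[1,3,4,6]; order=0
step 2: dequeue 1; queue=[3,4,6,2]; order=0,1
step 3: dequeue 3; queue=[4,6,2]; order=0,1,3
step 4: dequeue 4; queue=[6,2]; order=0,1,3,4
step 5: dequeue 6; queue=[2]; order=0,1,3,4,6
step 6: dequeue 2; queue=[5]; order=0,1,3,4,6,2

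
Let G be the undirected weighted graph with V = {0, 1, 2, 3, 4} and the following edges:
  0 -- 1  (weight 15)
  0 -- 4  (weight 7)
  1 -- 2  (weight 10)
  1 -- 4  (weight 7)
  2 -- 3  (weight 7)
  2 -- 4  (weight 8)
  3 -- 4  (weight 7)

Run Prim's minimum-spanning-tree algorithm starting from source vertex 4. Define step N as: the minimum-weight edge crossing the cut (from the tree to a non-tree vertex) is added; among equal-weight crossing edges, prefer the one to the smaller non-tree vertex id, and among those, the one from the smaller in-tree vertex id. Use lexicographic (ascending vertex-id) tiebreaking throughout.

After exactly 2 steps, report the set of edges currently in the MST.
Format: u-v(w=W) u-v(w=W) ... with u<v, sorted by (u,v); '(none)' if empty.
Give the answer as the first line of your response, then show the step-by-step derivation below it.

0-4(w=7) 1-4(w=7)

step 1: add edge 0-4 (w=7); MST = {0-4(w=7)}
step 2: add edge 1-4 (w=7); MST = {0-4(w=7) 1-4(w=7)}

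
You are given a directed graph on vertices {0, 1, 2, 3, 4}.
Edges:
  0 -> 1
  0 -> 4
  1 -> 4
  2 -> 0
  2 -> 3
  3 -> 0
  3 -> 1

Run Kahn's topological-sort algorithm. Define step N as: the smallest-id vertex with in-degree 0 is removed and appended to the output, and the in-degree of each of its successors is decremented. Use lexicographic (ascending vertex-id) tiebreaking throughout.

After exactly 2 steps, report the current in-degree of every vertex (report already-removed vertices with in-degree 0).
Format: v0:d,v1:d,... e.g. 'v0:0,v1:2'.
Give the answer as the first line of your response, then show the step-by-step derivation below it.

v0:0,v1:1,v2:0,v3:0,v4:2

step 1: output 2; order=[2]; indeg=(1,2,0,0,2)
step 2: output 3; order=[2,3]; indeg=(0,1,0,0,2)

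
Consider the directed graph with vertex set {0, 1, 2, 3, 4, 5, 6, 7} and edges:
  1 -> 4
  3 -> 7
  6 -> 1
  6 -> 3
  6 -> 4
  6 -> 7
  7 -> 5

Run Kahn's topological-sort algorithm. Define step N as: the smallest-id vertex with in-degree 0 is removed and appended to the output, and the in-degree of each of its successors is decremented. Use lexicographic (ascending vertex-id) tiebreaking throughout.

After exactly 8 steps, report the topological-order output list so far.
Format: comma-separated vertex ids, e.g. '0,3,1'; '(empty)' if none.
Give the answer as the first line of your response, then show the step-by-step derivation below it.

0,2,6,1,3,4,7,5

step 1: output 0; order=[0]; indeg=(0,1,0,1,2,1,0,2)
step 2: output 2; order=[0,2]; indeg=(0,1,0,1,2,1,0,2)
step 3: output 6; order=[0,2,6]; indeg=(0,0,0,0,1,1,0,1)
step 4: output 1; order=[0,2,6,1]; indeg=(0,0,0,0,0,1,0,1)
step 5: output 3; order=[0,2,6,1,3]; indeg=(0,0,0,0,0,1,0,0)
step 6: output 4; order=[0,2,6,1,3,4]; indeg=(0,0,0,0,0,1,0,0)
step 7: output 7; order=[0,2,6,1,3,4,7]; indeg=(0,0,0,0,0,0,0,0)
step 8: output 5; order=[0,2,6,1,3,4,7,5]; indeg=(0,0,0,0,0,0,0,0)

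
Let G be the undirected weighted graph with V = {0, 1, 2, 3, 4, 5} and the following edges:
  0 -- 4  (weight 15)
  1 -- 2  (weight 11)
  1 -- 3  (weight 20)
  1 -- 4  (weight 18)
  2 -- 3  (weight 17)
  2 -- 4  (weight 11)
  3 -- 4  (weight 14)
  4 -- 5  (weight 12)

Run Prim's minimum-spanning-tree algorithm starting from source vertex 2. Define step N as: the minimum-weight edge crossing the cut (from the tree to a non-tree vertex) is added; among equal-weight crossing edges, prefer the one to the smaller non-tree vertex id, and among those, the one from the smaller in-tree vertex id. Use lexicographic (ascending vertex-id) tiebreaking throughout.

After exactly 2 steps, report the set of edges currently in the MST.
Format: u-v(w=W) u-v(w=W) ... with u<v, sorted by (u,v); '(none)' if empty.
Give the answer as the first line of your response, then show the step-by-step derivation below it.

1-2(w=11) 2-4(w=11)

step 1: add edge 1-2 (w=11); MST = {1-2(w=11)}
step 2: add edge 2-4 (w=11); MST = {1-2(w=11) 2-4(w=11)}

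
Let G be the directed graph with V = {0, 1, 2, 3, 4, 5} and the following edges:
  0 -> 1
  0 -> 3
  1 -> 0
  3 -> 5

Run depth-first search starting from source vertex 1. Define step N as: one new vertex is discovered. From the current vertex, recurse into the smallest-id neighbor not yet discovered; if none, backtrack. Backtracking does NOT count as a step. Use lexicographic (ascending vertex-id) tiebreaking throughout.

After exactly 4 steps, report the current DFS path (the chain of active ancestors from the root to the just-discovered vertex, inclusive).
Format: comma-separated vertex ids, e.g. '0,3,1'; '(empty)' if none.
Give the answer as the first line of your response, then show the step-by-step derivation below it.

1,0,3,5

step 1: discover 1; path=1; order=1
step 2: discover 0; path=1>0; order=1,0
step 3: discover 3; path=1>0>3; order=1,0,3
step 4: discover 5; path=1>0>3>5; order=1,0,3,5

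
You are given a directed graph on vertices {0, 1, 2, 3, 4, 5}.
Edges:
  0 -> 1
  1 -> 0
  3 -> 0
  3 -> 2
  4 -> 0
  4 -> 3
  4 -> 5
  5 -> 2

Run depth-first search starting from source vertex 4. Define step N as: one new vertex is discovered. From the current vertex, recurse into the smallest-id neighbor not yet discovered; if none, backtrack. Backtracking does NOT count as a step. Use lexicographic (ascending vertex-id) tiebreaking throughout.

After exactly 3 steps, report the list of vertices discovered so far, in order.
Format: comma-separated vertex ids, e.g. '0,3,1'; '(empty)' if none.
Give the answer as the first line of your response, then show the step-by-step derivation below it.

4,0,1

step 1: discover 4; path=4; order=4
step 2: discover 0; path=4>0; order=4,0
step 3: discover 1; path=4>0>1; order=4,0,1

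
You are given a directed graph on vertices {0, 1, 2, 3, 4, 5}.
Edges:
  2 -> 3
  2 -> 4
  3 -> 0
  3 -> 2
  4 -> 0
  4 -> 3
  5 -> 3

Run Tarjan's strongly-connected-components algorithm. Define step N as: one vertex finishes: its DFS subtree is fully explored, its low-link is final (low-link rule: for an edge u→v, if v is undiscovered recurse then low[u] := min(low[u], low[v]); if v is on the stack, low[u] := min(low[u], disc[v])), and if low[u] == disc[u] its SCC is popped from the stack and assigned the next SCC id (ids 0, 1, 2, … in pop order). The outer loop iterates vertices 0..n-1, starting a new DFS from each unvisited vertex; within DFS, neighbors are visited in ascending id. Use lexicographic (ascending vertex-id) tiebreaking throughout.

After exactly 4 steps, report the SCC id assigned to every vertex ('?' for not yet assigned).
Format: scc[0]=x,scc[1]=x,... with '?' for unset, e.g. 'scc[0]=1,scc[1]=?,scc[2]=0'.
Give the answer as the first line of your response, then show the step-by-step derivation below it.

scc[0]=0,scc[1]=1,scc[2]=?,scc[3]=?,scc[4]=?,scc[5]=?

step 1: low=(low[0]=0,low[1]=?,low[2]=?,low[3]=?,low[4]=?,low[5]=?); scc=(scc[0]=0,scc[1]=?,scc[2]=?,scc[3]=?,scc[4]=?,scc[5]=?)
step 2: low=(low[0]=0,low[1]=1,low[2]=?,low[3]=?,low[4]=?,low[5]=?); scc=(scc[0]=0,scc[1]=1,scc[2]=?,scc[3]=?,scc[4]=?,scc[5]=?)
step 3: low=(low[0]=0,low[1]=1,low[2]=2,low[3]=2,low[4]=?,low[5]=?); scc=(scc[0]=0,scc[1]=1,scc[2]=?,scc[3]=?,scc[4]=?,scc[5]=?)
step 4: low=(low[0]=0,low[1]=1,low[2]=2,low[3]=2,low[4]=3,low[5]=?); scc=(scc[0]=0,scc[1]=1,scc[2]=?,scc[3]=?,scc[4]=?,scc[5]=?)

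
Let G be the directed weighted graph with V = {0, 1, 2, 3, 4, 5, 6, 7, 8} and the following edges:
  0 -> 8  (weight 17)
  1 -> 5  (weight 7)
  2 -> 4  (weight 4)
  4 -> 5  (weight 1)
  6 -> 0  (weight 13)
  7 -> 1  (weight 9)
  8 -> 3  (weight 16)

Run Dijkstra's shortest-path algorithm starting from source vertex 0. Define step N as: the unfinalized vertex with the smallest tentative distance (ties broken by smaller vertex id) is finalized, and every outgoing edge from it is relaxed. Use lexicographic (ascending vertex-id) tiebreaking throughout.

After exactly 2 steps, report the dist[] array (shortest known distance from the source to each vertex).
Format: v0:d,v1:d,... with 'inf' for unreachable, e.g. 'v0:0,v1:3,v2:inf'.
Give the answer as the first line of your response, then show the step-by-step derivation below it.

v0:0,v1:inf,v2:inf,v3:33,v4:inf,v5:inf,v6:inf,v7:inf,v8:17

step 1: dist = v0:0,v1:inf,v2:inf,v3:inf,v4:inf,v5:inf,v6:inf,v7:inf,v8:17
step 2: dist = v0:0,v1:inf,v2:inf,v3:33,v4:inf,v5:inf,v6:inf,v7:inf,v8:17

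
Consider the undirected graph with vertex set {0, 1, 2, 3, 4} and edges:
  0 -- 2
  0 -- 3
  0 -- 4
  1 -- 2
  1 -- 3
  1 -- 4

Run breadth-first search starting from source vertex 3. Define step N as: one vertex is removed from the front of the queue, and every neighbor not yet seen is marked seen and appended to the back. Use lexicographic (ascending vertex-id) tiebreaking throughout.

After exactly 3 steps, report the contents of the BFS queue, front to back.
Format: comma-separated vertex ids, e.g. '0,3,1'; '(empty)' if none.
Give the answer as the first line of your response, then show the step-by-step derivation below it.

2,4

step 1: dequeue 3; queue=[0,1]; order=3
step 2: dequeue 0; queue=[1,2,4]; order=3,0
step 3: dequeue 1; queue=[2,4]; order=3,0,1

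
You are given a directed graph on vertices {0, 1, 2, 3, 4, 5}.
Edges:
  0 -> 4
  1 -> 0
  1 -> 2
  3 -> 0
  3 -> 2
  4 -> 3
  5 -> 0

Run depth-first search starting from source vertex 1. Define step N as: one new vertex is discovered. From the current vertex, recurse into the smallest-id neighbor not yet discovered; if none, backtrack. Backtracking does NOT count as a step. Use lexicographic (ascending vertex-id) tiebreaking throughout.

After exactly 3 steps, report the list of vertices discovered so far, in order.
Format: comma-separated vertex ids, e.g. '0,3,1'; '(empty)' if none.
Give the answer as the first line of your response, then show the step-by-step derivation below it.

1,0,4

step 1: discover 1; path=1; order=1
step 2: discover 0; path=1>0; order=1,0
step 3: discover 4; path=1>0>4; order=1,0,4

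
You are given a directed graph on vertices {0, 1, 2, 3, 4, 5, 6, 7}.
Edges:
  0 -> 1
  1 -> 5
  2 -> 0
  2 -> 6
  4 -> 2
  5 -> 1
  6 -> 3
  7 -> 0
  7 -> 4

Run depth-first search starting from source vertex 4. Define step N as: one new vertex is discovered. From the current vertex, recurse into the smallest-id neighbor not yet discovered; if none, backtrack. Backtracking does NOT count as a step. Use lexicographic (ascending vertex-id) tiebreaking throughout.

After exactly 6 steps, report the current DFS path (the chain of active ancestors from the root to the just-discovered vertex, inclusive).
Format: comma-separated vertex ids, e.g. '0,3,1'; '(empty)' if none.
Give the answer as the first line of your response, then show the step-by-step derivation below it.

4,2,6

step 1: discover 4; path=4; order=4
step 2: discover 2; path=4>2; order=4,2
step 3: discover 0; path=4>2>0; order=4,2,0
step 4: discover 1; path=4>2>0>1; order=4,2,0,1
step 5: discover 5; path=4>2>0>1>5; order=4,2,0,1,5
step 6: discover 6; path=4>2>6; order=4,2,0,1,5,6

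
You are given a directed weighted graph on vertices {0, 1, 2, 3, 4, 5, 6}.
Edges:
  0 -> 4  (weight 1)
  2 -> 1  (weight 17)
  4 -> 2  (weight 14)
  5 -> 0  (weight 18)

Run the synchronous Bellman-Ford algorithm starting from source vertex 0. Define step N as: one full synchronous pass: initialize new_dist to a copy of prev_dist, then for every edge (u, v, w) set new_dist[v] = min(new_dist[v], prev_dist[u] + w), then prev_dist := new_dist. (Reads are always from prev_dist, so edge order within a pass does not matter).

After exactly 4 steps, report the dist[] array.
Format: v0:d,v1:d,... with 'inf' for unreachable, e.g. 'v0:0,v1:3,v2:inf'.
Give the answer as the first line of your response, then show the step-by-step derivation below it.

v0:0,v1:32,v2:15,v3:inf,v4:1,v5:inf,v6:inf

step 1: dist = v0:0,v1:inf,v2:inf,v3:inf,v4:1,v5:inf,v6:inf
step 2: dist = v0:0,v1:inf,v2:15,v3:inf,v4:1,v5:inf,v6:inf
step 3: dist = v0:0,v1:32,v2:15,v3:inf,v4:1,v5:inf,v6:inf
step 4: dist = v0:0,v1:32,v2:15,v3:inf,v4:1,v5:inf,v6:inf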